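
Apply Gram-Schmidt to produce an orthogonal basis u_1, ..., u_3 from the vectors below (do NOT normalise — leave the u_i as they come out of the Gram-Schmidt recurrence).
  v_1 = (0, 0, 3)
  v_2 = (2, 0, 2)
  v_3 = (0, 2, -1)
Orthogonal basis:
  u_1 = (0, 0, 3)
  u_2 = (2, 0, 0)
  u_3 = (0, 2, 0)

Apply the Gram-Schmidt recurrence
  u_1 = v_1
  u_i = v_i − Σ_{j<i} ((v_i · u_j) / (u_j · u_j)) · u_j.

Step by step this gives:
  u_1 = (0, 0, 3)
  u_2 = (2, 0, 0)
  u_3 = (0, 2, 0)

Orthogonality check:
  u_2 · u_1 = 0 (should be 0)
  u_3 · u_1 = 0 (should be 0)
  u_3 · u_2 = 0 (should be 0)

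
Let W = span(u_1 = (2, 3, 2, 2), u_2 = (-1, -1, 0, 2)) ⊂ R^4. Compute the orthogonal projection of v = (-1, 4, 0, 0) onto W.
proj_W(v) = (167/125, 224/125, 114/125, 8/125)

Set up U = [u_1 | ... | u_2] ∈ R^(4×2). The projector onto W = col(U) is P = U (U^T U)^(-1) U^T.
Compute U^T U =
  [21, -1]
  [-1, 6],
and U^T v = (10, -3).
Solve U^T U · c = U^T v for the coefficients: c = (57/125, -53/125). The projection is proj_W(v) = U c.
Check: (v - proj_W(v)) · u_1 = 0  (should be 0).
Check: (v - proj_W(v)) · u_2 = 0  (should be 0).
Result: proj_W(v) = (167/125, 224/125, 114/125, 8/125).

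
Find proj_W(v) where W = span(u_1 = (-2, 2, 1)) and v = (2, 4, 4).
proj_W(v) = (-16/9, 16/9, 8/9)

Set up U = [u_1 | ... | u_1] ∈ R^(3×1). The projector onto W = col(U) is P = U (U^T U)^(-1) U^T.
Compute U^T U =
  [9],
and U^T v = (8).
Solve U^T U · c = U^T v for the coefficients: c = (8/9). The projection is proj_W(v) = U c.
Check: (v - proj_W(v)) · u_1 = 0  (should be 0).
Result: proj_W(v) = (-16/9, 16/9, 8/9).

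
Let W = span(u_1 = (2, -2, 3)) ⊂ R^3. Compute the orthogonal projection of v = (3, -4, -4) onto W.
proj_W(v) = (4/17, -4/17, 6/17)

Set up U = [u_1 | ... | u_1] ∈ R^(3×1). The projector onto W = col(U) is P = U (U^T U)^(-1) U^T.
Compute U^T U =
  [17],
and U^T v = (2).
Solve U^T U · c = U^T v for the coefficients: c = (2/17). The projection is proj_W(v) = U c.
Check: (v - proj_W(v)) · u_1 = 0  (should be 0).
Result: proj_W(v) = (4/17, -4/17, 6/17).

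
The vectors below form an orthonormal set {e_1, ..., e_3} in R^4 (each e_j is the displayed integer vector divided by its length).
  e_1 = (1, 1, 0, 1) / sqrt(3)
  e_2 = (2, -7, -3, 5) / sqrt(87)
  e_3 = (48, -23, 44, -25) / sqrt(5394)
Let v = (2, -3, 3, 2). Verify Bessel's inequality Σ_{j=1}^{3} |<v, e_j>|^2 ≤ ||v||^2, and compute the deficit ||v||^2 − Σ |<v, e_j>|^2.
Σ |<v, e_j>|^2 = 3611/186; ||v||^2 = 26; deficit = 1225/186

Write each e_j = u_j / sqrt(<u_j, u_j>) where u_j is the displayed integer vector. Then <v, e_j> = <v, u_j> / sqrt(<u_j, u_j>), so |<v, e_j>|^2 = <v, u_j>^2 / <u_j, u_j>.
Coefficients: <v, e_1> = 1/sqrt(3), <v, e_2> = 26/sqrt(87), <v, e_3> = 247/sqrt(5394).
Square and sum: Σ |<v, e_j>|^2 = 3611/186.
Compute ||v||^2 = v·v = 26.
Deficit = 26 − 3611/186 = 1225/186 ≥ 0, confirming Bessel's inequality. (The deficit equals ||v − Σ <v,e_j> e_j||^2, the squared distance from v to span{e_j}.)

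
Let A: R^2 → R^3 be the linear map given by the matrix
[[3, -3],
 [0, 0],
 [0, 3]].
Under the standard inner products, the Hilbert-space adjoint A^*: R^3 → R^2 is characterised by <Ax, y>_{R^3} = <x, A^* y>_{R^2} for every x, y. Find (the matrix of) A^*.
A^* = A^T =
[[3, 0, 0],
 [-3, 0, 3]]

For real matrices with standard dot products, the defining identity <Ax, y> = <x, A^* y> gives (Ax)^T y = x^T (A^*) y, i.e. x^T A^T y = x^T (A^*) y. Since this holds for all x, y, we must have A^* = A^T. Therefore
A^* =
[[3, 0, 0],
 [-3, 0, 3]].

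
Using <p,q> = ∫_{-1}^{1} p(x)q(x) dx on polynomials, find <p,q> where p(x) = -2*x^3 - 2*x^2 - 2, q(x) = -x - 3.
<p,q> = 84/5

Expand the product: p(x)·q(x) = 2*x^4 + 8*x^3 + 6*x^2 + 2*x + 6.
∫_{-1}^{1} of each monomial x^k gives [2/(k+1) if k even, 0 if k odd]. Integrating term-by-term (or equivalently evaluating the antiderivative F(x) = 2*x^5/5 + 2*x^4 + 2*x^3 + x^2 + 6*x at the endpoints):
  F(1) − F(−1) = 57/5 − (-27/5) = 84/5.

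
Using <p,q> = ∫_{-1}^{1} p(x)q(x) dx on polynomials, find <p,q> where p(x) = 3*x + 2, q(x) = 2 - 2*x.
<p,q> = 4

Expand the product: p(x)·q(x) = -6*x^2 + 2*x + 4.
∫_{-1}^{1} of each monomial x^k gives [2/(k+1) if k even, 0 if k odd]. Integrating term-by-term (or equivalently evaluating the antiderivative F(x) = -2*x^3 + x^2 + 4*x at the endpoints):
  F(1) − F(−1) = 3 − (-1) = 4.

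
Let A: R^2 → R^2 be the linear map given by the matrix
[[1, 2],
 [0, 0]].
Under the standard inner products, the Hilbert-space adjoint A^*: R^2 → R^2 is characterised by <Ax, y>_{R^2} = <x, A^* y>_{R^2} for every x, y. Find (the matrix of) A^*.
A^* = A^T =
[[1, 0],
 [2, 0]]

For real matrices with standard dot products, the defining identity <Ax, y> = <x, A^* y> gives (Ax)^T y = x^T (A^*) y, i.e. x^T A^T y = x^T (A^*) y. Since this holds for all x, y, we must have A^* = A^T. Therefore
A^* =
[[1, 0],
 [2, 0]].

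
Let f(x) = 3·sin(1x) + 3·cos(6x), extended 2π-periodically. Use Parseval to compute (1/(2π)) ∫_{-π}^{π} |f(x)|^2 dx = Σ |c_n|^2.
Σ |c_n|^2 = 9

Expand |f|^2 and use orthogonality of {sin(nx), cos(mx)} on [-π, π]:
  ∫_{-π}^{π} sin(nx)^2 dx = π, ∫ cos(mx)^2 dx = π, and cross terms integrate to 0.
So ∫_{-π}^{π} f(x)^2 dx = 3^2 · π + 3^2 · π = (9 + 9)π.
Divide by 2π: (9 + 9)/2 = 9.
By Parseval, this equals Σ |c_n|^2.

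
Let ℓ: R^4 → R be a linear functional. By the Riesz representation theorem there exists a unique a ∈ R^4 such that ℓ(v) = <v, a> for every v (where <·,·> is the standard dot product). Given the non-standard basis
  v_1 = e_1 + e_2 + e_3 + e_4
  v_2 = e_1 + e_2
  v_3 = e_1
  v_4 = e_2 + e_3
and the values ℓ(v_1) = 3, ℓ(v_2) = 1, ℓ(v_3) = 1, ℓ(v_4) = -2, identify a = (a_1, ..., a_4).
a = (1, 0, -2, 4)

Write a = (a_1, ..., a_4) in the standard basis. For each basis vector v_i, ℓ(v_i) = <v_i, a> is a linear equation in the a_j's. Collect the n equations into a matrix system V a = ℓ, where row i of V is v_i (expressed in the standard basis). Since V is invertible (lower-triangular with 1s on the diagonal, up to permutation), solve by back-substitution:
  V =
[[1, 1, 1, 1],
 [1, 1, 0, 0],
 [1, 0, 0, 0],
 [0, 1, 1, 0]]
  V a = (3, 1, 1, -2)
Solving gives a = (1, 0, -2, 4).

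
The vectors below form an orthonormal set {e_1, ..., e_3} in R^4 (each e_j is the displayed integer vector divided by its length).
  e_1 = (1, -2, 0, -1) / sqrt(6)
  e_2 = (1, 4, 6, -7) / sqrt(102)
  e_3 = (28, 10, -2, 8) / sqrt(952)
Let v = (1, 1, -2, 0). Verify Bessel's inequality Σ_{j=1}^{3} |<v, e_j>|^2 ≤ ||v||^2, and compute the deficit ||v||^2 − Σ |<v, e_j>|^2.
Σ |<v, e_j>|^2 = 5/2; ||v||^2 = 6; deficit = 7/2

Write each e_j = u_j / sqrt(<u_j, u_j>) where u_j is the displayed integer vector. Then <v, e_j> = <v, u_j> / sqrt(<u_j, u_j>), so |<v, e_j>|^2 = <v, u_j>^2 / <u_j, u_j>.
Coefficients: <v, e_1> = -1/sqrt(6), <v, e_2> = -7/sqrt(102), <v, e_3> = 42/sqrt(952).
Square and sum: Σ |<v, e_j>|^2 = 5/2.
Compute ||v||^2 = v·v = 6.
Deficit = 6 − 5/2 = 7/2 ≥ 0, confirming Bessel's inequality. (The deficit equals ||v − Σ <v,e_j> e_j||^2, the squared distance from v to span{e_j}.)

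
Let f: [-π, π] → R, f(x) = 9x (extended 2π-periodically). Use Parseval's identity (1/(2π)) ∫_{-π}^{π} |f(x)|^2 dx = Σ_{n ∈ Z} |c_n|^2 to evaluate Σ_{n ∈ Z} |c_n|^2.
Σ |c_n|^2 = 27π^2

Expand and integrate term by term over [-π, π]:
  ∫ (9x)^2 dx = 81·(2π^3/3); ∫ 2·9·(0)·x dx = 0 (odd integrand); ∫ 0^2 dx = 0·2π.
So (1/(2π)) ∫_{-π}^{π} (9x)^2 dx = 81π^2/3 + 0 = 27π^2.
Parseval ⇒ Σ |c_n|^2 = 27π^2.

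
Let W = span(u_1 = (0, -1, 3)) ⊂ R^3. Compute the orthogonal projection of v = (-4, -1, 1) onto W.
proj_W(v) = (0, -2/5, 6/5)

Set up U = [u_1 | ... | u_1] ∈ R^(3×1). The projector onto W = col(U) is P = U (U^T U)^(-1) U^T.
Compute U^T U =
  [10],
and U^T v = (4).
Solve U^T U · c = U^T v for the coefficients: c = (2/5). The projection is proj_W(v) = U c.
Check: (v - proj_W(v)) · u_1 = 0  (should be 0).
Result: proj_W(v) = (0, -2/5, 6/5).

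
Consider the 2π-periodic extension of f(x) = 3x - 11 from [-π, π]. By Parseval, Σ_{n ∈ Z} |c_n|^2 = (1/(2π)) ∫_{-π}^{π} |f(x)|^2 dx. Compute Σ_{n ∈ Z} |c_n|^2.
Σ |c_n|^2 = 3π^2 + 121

Expand and integrate term by term over [-π, π]:
  ∫ (3x)^2 dx = 9·(2π^3/3); ∫ 2·3·(-11)·x dx = 0 (odd integrand); ∫ (-11)^2 dx = 121·2π.
So (1/(2π)) ∫_{-π}^{π} (3x - 11)^2 dx = 9π^2/3 + 121 = 3π^2 + 121.
Parseval ⇒ Σ |c_n|^2 = 3π^2 + 121.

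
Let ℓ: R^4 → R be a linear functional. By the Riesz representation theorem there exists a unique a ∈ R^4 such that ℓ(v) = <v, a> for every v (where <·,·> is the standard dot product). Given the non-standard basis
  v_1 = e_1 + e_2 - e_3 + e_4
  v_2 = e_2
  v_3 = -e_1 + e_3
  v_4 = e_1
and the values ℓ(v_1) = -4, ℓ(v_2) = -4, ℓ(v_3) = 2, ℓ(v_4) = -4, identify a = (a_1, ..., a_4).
a = (-4, -4, -2, 2)

Write a = (a_1, ..., a_4) in the standard basis. For each basis vector v_i, ℓ(v_i) = <v_i, a> is a linear equation in the a_j's. Collect the n equations into a matrix system V a = ℓ, where row i of V is v_i (expressed in the standard basis). Since V is invertible (lower-triangular with 1s on the diagonal, up to permutation), solve by back-substitution:
  V =
[[1, 1, -1, 1],
 [0, 1, 0, 0],
 [-1, 0, 1, 0],
 [1, 0, 0, 0]]
  V a = (-4, -4, 2, -4)
Solving gives a = (-4, -4, -2, 2).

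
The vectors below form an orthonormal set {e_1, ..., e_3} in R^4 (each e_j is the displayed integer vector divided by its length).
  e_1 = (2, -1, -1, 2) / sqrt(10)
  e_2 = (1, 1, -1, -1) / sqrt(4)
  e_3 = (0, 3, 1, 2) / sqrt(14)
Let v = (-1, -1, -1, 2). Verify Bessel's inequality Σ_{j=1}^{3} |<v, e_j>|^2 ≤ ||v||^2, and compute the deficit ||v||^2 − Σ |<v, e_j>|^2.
Σ |<v, e_j>|^2 = 77/20; ||v||^2 = 7; deficit = 63/20

Write each e_j = u_j / sqrt(<u_j, u_j>) where u_j is the displayed integer vector. Then <v, e_j> = <v, u_j> / sqrt(<u_j, u_j>), so |<v, e_j>|^2 = <v, u_j>^2 / <u_j, u_j>.
Coefficients: <v, e_1> = 4/sqrt(10), <v, e_2> = -3/sqrt(4), <v, e_3> = 0/sqrt(14).
Square and sum: Σ |<v, e_j>|^2 = 77/20.
Compute ||v||^2 = v·v = 7.
Deficit = 7 − 77/20 = 63/20 ≥ 0, confirming Bessel's inequality. (The deficit equals ||v − Σ <v,e_j> e_j||^2, the squared distance from v to span{e_j}.)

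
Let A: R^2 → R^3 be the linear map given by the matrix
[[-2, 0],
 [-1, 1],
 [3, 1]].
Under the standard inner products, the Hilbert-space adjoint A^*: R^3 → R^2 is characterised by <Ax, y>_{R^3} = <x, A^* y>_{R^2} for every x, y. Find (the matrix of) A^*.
A^* = A^T =
[[-2, -1, 3],
 [0, 1, 1]]

For real matrices with standard dot products, the defining identity <Ax, y> = <x, A^* y> gives (Ax)^T y = x^T (A^*) y, i.e. x^T A^T y = x^T (A^*) y. Since this holds for all x, y, we must have A^* = A^T. Therefore
A^* =
[[-2, -1, 3],
 [0, 1, 1]].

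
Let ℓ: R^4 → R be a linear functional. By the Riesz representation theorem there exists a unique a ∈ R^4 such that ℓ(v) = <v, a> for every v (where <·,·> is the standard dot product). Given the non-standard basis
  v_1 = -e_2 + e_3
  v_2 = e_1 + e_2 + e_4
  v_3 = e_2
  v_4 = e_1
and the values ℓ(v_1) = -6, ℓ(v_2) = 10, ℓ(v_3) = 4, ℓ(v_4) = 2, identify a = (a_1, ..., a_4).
a = (2, 4, -2, 4)

Write a = (a_1, ..., a_4) in the standard basis. For each basis vector v_i, ℓ(v_i) = <v_i, a> is a linear equation in the a_j's. Collect the n equations into a matrix system V a = ℓ, where row i of V is v_i (expressed in the standard basis). Since V is invertible (lower-triangular with 1s on the diagonal, up to permutation), solve by back-substitution:
  V =
[[0, -1, 1, 0],
 [1, 1, 0, 1],
 [0, 1, 0, 0],
 [1, 0, 0, 0]]
  V a = (-6, 10, 4, 2)
Solving gives a = (2, 4, -2, 4).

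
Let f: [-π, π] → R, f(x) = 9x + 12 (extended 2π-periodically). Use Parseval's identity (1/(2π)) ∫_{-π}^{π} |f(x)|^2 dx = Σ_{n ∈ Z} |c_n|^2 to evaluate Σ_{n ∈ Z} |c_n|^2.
Σ |c_n|^2 = 27π^2 + 144

Expand and integrate term by term over [-π, π]:
  ∫ (9x)^2 dx = 81·(2π^3/3); ∫ 2·9·(12)·x dx = 0 (odd integrand); ∫ 12^2 dx = 144·2π.
So (1/(2π)) ∫_{-π}^{π} (9x + 12)^2 dx = 81π^2/3 + 144 = 27π^2 + 144.
Parseval ⇒ Σ |c_n|^2 = 27π^2 + 144.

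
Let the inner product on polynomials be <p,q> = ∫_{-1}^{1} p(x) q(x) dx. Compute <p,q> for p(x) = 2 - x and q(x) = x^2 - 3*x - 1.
<p,q> = -2/3

Expand the product: p(x)·q(x) = -x^3 + 5*x^2 - 5*x - 2.
∫_{-1}^{1} of each monomial x^k gives [2/(k+1) if k even, 0 if k odd]. Integrating term-by-term (or equivalently evaluating the antiderivative F(x) = -x^4/4 + 5*x^3/3 - 5*x^2/2 - 2*x at the endpoints):
  F(1) − F(−1) = -37/12 − (-29/12) = -2/3.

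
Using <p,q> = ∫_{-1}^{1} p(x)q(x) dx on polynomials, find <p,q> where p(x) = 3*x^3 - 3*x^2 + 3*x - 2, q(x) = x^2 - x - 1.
<p,q> = 4/15

Expand the product: p(x)·q(x) = 3*x^5 - 6*x^4 + 3*x^3 - 2*x^2 - x + 2.
∫_{-1}^{1} of each monomial x^k gives [2/(k+1) if k even, 0 if k odd]. Integrating term-by-term (or equivalently evaluating the antiderivative F(x) = x^6/2 - 6*x^5/5 + 3*x^4/4 - 2*x^3/3 - x^2/2 + 2*x at the endpoints):
  F(1) − F(−1) = 53/60 − (37/60) = 4/15.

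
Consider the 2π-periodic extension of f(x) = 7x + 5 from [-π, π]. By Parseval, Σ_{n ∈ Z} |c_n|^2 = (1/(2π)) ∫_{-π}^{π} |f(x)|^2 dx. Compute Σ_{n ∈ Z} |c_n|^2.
Σ |c_n|^2 = 49π^2/3 + 25

Expand and integrate term by term over [-π, π]:
  ∫ (7x)^2 dx = 49·(2π^3/3); ∫ 2·7·(5)·x dx = 0 (odd integrand); ∫ 5^2 dx = 25·2π.
So (1/(2π)) ∫_{-π}^{π} (7x + 5)^2 dx = 49π^2/3 + 25 = 49π^2/3 + 25.
Parseval ⇒ Σ |c_n|^2 = 49π^2/3 + 25.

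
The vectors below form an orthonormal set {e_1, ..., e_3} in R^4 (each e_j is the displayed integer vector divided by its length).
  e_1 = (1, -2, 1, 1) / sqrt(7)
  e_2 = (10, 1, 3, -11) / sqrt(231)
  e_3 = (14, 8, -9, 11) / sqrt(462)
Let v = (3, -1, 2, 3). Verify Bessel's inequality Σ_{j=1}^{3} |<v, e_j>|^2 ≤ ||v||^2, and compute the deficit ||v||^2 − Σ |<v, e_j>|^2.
Σ |<v, e_j>|^2 = 39/2; ||v||^2 = 23; deficit = 7/2

Write each e_j = u_j / sqrt(<u_j, u_j>) where u_j is the displayed integer vector. Then <v, e_j> = <v, u_j> / sqrt(<u_j, u_j>), so |<v, e_j>|^2 = <v, u_j>^2 / <u_j, u_j>.
Coefficients: <v, e_1> = 10/sqrt(7), <v, e_2> = 2/sqrt(231), <v, e_3> = 49/sqrt(462).
Square and sum: Σ |<v, e_j>|^2 = 39/2.
Compute ||v||^2 = v·v = 23.
Deficit = 23 − 39/2 = 7/2 ≥ 0, confirming Bessel's inequality. (The deficit equals ||v − Σ <v,e_j> e_j||^2, the squared distance from v to span{e_j}.)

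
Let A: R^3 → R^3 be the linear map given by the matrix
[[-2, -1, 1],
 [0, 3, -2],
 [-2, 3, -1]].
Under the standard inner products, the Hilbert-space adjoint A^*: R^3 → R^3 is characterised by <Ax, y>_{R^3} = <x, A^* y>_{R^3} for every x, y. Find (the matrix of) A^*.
A^* = A^T =
[[-2, 0, -2],
 [-1, 3, 3],
 [1, -2, -1]]

For real matrices with standard dot products, the defining identity <Ax, y> = <x, A^* y> gives (Ax)^T y = x^T (A^*) y, i.e. x^T A^T y = x^T (A^*) y. Since this holds for all x, y, we must have A^* = A^T. Therefore
A^* =
[[-2, 0, -2],
 [-1, 3, 3],
 [1, -2, -1]].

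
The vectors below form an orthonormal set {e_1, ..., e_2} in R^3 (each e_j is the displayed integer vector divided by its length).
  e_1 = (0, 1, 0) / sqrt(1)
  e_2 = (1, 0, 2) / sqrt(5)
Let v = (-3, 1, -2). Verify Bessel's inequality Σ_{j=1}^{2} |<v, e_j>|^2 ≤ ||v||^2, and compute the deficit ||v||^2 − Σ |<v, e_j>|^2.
Σ |<v, e_j>|^2 = 54/5; ||v||^2 = 14; deficit = 16/5

Write each e_j = u_j / sqrt(<u_j, u_j>) where u_j is the displayed integer vector. Then <v, e_j> = <v, u_j> / sqrt(<u_j, u_j>), so |<v, e_j>|^2 = <v, u_j>^2 / <u_j, u_j>.
Coefficients: <v, e_1> = 1/sqrt(1), <v, e_2> = -7/sqrt(5).
Square and sum: Σ |<v, e_j>|^2 = 54/5.
Compute ||v||^2 = v·v = 14.
Deficit = 14 − 54/5 = 16/5 ≥ 0, confirming Bessel's inequality. (The deficit equals ||v − Σ <v,e_j> e_j||^2, the squared distance from v to span{e_j}.)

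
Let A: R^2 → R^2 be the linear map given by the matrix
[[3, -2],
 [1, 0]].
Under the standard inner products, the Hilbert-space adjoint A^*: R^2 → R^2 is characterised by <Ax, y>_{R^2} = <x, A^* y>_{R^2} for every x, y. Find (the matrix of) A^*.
A^* = A^T =
[[3, 1],
 [-2, 0]]

For real matrices with standard dot products, the defining identity <Ax, y> = <x, A^* y> gives (Ax)^T y = x^T (A^*) y, i.e. x^T A^T y = x^T (A^*) y. Since this holds for all x, y, we must have A^* = A^T. Therefore
A^* =
[[3, 1],
 [-2, 0]].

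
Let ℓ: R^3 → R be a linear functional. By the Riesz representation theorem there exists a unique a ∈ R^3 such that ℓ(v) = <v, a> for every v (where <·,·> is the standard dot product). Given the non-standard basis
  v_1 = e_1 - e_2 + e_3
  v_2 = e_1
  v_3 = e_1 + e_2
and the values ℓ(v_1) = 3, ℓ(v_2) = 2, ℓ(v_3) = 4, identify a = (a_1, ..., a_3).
a = (2, 2, 3)

Write a = (a_1, ..., a_3) in the standard basis. For each basis vector v_i, ℓ(v_i) = <v_i, a> is a linear equation in the a_j's. Collect the n equations into a matrix system V a = ℓ, where row i of V is v_i (expressed in the standard basis). Since V is invertible (lower-triangular with 1s on the diagonal, up to permutation), solve by back-substitution:
  V =
[[1, -1, 1],
 [1, 0, 0],
 [1, 1, 0]]
  V a = (3, 2, 4)
Solving gives a = (2, 2, 3).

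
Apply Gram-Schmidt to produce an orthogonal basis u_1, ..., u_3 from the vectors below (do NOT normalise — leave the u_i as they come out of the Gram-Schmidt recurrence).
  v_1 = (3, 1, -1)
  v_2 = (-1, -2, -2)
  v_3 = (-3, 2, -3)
Orthogonal basis:
  u_1 = (3, 1, -1)
  u_2 = (-2/11, -19/11, -25/11)
  u_3 = (-82/45, 287/90, -41/18)

Apply the Gram-Schmidt recurrence
  u_1 = v_1
  u_i = v_i − Σ_{j<i} ((v_i · u_j) / (u_j · u_j)) · u_j.

Step by step this gives:
  u_1 = (3, 1, -1)
  u_2 = (-2/11, -19/11, -25/11)
  u_3 = (-82/45, 287/90, -41/18)

Orthogonality check:
  u_2 · u_1 = 0 (should be 0)
  u_3 · u_1 = 0 (should be 0)
  u_3 · u_2 = 0 (should be 0)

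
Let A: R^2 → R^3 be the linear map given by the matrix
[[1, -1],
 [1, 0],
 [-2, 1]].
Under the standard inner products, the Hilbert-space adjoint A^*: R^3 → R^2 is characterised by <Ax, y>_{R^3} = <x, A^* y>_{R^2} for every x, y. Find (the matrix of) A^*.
A^* = A^T =
[[1, 1, -2],
 [-1, 0, 1]]

For real matrices with standard dot products, the defining identity <Ax, y> = <x, A^* y> gives (Ax)^T y = x^T (A^*) y, i.e. x^T A^T y = x^T (A^*) y. Since this holds for all x, y, we must have A^* = A^T. Therefore
A^* =
[[1, 1, -2],
 [-1, 0, 1]].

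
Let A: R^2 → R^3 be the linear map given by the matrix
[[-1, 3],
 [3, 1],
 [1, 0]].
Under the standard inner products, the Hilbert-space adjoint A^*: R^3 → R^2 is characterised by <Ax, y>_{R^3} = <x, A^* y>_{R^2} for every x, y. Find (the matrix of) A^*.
A^* = A^T =
[[-1, 3, 1],
 [3, 1, 0]]

For real matrices with standard dot products, the defining identity <Ax, y> = <x, A^* y> gives (Ax)^T y = x^T (A^*) y, i.e. x^T A^T y = x^T (A^*) y. Since this holds for all x, y, we must have A^* = A^T. Therefore
A^* =
[[-1, 3, 1],
 [3, 1, 0]].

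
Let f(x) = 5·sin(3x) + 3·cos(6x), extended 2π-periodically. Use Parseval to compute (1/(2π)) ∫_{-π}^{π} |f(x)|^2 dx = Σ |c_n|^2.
Σ |c_n|^2 = 17

Expand |f|^2 and use orthogonality of {sin(nx), cos(mx)} on [-π, π]:
  ∫_{-π}^{π} sin(nx)^2 dx = π, ∫ cos(mx)^2 dx = π, and cross terms integrate to 0.
So ∫_{-π}^{π} f(x)^2 dx = 5^2 · π + 3^2 · π = (25 + 9)π.
Divide by 2π: (25 + 9)/2 = 17.
By Parseval, this equals Σ |c_n|^2.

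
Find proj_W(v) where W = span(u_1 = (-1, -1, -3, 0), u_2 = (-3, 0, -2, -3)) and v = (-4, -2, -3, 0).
proj_W(v) = (-51/23, -24/23, -90/23, -27/23)

Set up U = [u_1 | ... | u_2] ∈ R^(4×2). The projector onto W = col(U) is P = U (U^T U)^(-1) U^T.
Compute U^T U =
  [11, 9]
  [9, 22],
and U^T v = (15, 18).
Solve U^T U · c = U^T v for the coefficients: c = (24/23, 9/23). The projection is proj_W(v) = U c.
Check: (v - proj_W(v)) · u_1 = 0  (should be 0).
Check: (v - proj_W(v)) · u_2 = 0  (should be 0).
Result: proj_W(v) = (-51/23, -24/23, -90/23, -27/23).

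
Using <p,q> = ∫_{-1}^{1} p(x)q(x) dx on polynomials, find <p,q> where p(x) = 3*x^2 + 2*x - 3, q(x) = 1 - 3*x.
<p,q> = -8

Expand the product: p(x)·q(x) = -9*x^3 - 3*x^2 + 11*x - 3.
∫_{-1}^{1} of each monomial x^k gives [2/(k+1) if k even, 0 if k odd]. Integrating term-by-term (or equivalently evaluating the antiderivative F(x) = -9*x^4/4 - x^3 + 11*x^2/2 - 3*x at the endpoints):
  F(1) − F(−1) = -3/4 − (29/4) = -8.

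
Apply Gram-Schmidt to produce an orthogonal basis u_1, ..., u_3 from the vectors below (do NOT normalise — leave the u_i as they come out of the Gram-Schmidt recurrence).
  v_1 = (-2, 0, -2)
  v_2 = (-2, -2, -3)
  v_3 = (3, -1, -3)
Orthogonal basis:
  u_1 = (-2, 0, -2)
  u_2 = (1/2, -2, -1/2)
  u_3 = (22/9, 11/9, -22/9)

Apply the Gram-Schmidt recurrence
  u_1 = v_1
  u_i = v_i − Σ_{j<i} ((v_i · u_j) / (u_j · u_j)) · u_j.

Step by step this gives:
  u_1 = (-2, 0, -2)
  u_2 = (1/2, -2, -1/2)
  u_3 = (22/9, 11/9, -22/9)

Orthogonality check:
  u_2 · u_1 = 0 (should be 0)
  u_3 · u_1 = 0 (should be 0)
  u_3 · u_2 = 0 (should be 0)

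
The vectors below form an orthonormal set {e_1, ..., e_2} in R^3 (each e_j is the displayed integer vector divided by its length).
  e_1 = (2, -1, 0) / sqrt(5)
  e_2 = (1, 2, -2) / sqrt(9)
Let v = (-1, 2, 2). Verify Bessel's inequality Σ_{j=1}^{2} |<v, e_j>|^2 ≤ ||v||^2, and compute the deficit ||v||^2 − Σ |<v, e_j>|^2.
Σ |<v, e_j>|^2 = 149/45; ||v||^2 = 9; deficit = 256/45

Write each e_j = u_j / sqrt(<u_j, u_j>) where u_j is the displayed integer vector. Then <v, e_j> = <v, u_j> / sqrt(<u_j, u_j>), so |<v, e_j>|^2 = <v, u_j>^2 / <u_j, u_j>.
Coefficients: <v, e_1> = -4/sqrt(5), <v, e_2> = -1/sqrt(9).
Square and sum: Σ |<v, e_j>|^2 = 149/45.
Compute ||v||^2 = v·v = 9.
Deficit = 9 − 149/45 = 256/45 ≥ 0, confirming Bessel's inequality. (The deficit equals ||v − Σ <v,e_j> e_j||^2, the squared distance from v to span{e_j}.)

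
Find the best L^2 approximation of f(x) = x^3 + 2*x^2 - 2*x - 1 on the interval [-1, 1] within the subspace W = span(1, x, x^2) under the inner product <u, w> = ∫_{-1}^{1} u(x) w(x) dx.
g(x) = 2*x^2 - 7*x/5 - 1

The best approximation g ∈ W is the orthogonal projection of f onto W. Writing g = a_0 + a_1 x + a_2 x^2, the coefficients solve the normal equations G · a = b where
  G_{ij} = <φ_i, φ_j> and b_i = <f, φ_i>, with φ_0 = 1, φ_1 = x, φ_2 = x^2.
G =
  [2, 0, 2/3]
  [0, 2/3, 0]
  [2/3, 0, 2/5],
b = (-2/3, -14/15, 2/15).
Solving gives a_0 = -1, a_1 = -7/5, a_2 = 2, so
  g(x) = 2*x^2 - 7*x/5 - 1.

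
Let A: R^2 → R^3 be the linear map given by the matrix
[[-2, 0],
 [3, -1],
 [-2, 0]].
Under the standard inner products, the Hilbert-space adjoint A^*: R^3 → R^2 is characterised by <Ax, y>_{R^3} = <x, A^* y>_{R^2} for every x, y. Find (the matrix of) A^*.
A^* = A^T =
[[-2, 3, -2],
 [0, -1, 0]]

For real matrices with standard dot products, the defining identity <Ax, y> = <x, A^* y> gives (Ax)^T y = x^T (A^*) y, i.e. x^T A^T y = x^T (A^*) y. Since this holds for all x, y, we must have A^* = A^T. Therefore
A^* =
[[-2, 3, -2],
 [0, -1, 0]].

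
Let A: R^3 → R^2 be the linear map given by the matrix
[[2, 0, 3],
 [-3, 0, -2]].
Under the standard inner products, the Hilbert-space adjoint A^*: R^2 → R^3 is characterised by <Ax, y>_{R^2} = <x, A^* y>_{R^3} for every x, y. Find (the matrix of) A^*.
A^* = A^T =
[[2, -3],
 [0, 0],
 [3, -2]]

For real matrices with standard dot products, the defining identity <Ax, y> = <x, A^* y> gives (Ax)^T y = x^T (A^*) y, i.e. x^T A^T y = x^T (A^*) y. Since this holds for all x, y, we must have A^* = A^T. Therefore
A^* =
[[2, -3],
 [0, 0],
 [3, -2]].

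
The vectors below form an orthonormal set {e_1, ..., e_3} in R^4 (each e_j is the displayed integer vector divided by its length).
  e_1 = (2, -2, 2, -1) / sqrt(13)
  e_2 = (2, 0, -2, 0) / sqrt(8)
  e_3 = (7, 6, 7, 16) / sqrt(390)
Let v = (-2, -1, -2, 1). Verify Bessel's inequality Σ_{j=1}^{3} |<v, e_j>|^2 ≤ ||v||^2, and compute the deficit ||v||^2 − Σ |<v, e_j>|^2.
Σ |<v, e_j>|^2 = 23/5; ||v||^2 = 10; deficit = 27/5

Write each e_j = u_j / sqrt(<u_j, u_j>) where u_j is the displayed integer vector. Then <v, e_j> = <v, u_j> / sqrt(<u_j, u_j>), so |<v, e_j>|^2 = <v, u_j>^2 / <u_j, u_j>.
Coefficients: <v, e_1> = -7/sqrt(13), <v, e_2> = 0/sqrt(8), <v, e_3> = -18/sqrt(390).
Square and sum: Σ |<v, e_j>|^2 = 23/5.
Compute ||v||^2 = v·v = 10.
Deficit = 10 − 23/5 = 27/5 ≥ 0, confirming Bessel's inequality. (The deficit equals ||v − Σ <v,e_j> e_j||^2, the squared distance from v to span{e_j}.)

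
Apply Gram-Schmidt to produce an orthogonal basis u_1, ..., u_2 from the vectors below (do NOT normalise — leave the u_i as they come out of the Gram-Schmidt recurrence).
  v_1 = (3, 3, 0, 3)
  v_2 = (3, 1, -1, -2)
Orthogonal basis:
  u_1 = (3, 3, 0, 3)
  u_2 = (7/3, 1/3, -1, -8/3)

Apply the Gram-Schmidt recurrence
  u_1 = v_1
  u_i = v_i − Σ_{j<i} ((v_i · u_j) / (u_j · u_j)) · u_j.

Step by step this gives:
  u_1 = (3, 3, 0, 3)
  u_2 = (7/3, 1/3, -1, -8/3)

Orthogonality check:
  u_2 · u_1 = 0 (should be 0)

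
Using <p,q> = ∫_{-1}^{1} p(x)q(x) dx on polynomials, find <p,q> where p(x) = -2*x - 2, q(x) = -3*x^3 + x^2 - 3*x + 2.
<p,q> = -44/15

Expand the product: p(x)·q(x) = 6*x^4 + 4*x^3 + 4*x^2 + 2*x - 4.
∫_{-1}^{1} of each monomial x^k gives [2/(k+1) if k even, 0 if k odd]. Integrating term-by-term (or equivalently evaluating the antiderivative F(x) = 6*x^5/5 + x^4 + 4*x^3/3 + x^2 - 4*x at the endpoints):
  F(1) − F(−1) = 8/15 − (52/15) = -44/15.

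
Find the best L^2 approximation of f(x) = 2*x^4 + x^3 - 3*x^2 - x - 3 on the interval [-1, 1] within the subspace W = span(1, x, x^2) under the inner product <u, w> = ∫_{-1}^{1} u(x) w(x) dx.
g(x) = -9*x^2/7 - 2*x/5 - 111/35

The best approximation g ∈ W is the orthogonal projection of f onto W. Writing g = a_0 + a_1 x + a_2 x^2, the coefficients solve the normal equations G · a = b where
  G_{ij} = <φ_i, φ_j> and b_i = <f, φ_i>, with φ_0 = 1, φ_1 = x, φ_2 = x^2.
G =
  [2, 0, 2/3]
  [0, 2/3, 0]
  [2/3, 0, 2/5],
b = (-36/5, -4/15, -92/35).
Solving gives a_0 = -111/35, a_1 = -2/5, a_2 = -9/7, so
  g(x) = -9*x^2/7 - 2*x/5 - 111/35.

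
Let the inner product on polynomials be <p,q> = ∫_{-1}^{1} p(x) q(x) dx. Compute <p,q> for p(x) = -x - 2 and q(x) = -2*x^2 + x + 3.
<p,q> = -10

Expand the product: p(x)·q(x) = 2*x^3 + 3*x^2 - 5*x - 6.
∫_{-1}^{1} of each monomial x^k gives [2/(k+1) if k even, 0 if k odd]. Integrating term-by-term (or equivalently evaluating the antiderivative F(x) = x^4/2 + x^3 - 5*x^2/2 - 6*x at the endpoints):
  F(1) − F(−1) = -7 − (3) = -10.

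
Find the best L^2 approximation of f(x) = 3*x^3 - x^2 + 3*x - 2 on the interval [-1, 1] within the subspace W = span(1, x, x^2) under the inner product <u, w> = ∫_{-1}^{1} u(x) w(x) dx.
g(x) = -x^2 + 24*x/5 - 2

The best approximation g ∈ W is the orthogonal projection of f onto W. Writing g = a_0 + a_1 x + a_2 x^2, the coefficients solve the normal equations G · a = b where
  G_{ij} = <φ_i, φ_j> and b_i = <f, φ_i>, with φ_0 = 1, φ_1 = x, φ_2 = x^2.
G =
  [2, 0, 2/3]
  [0, 2/3, 0]
  [2/3, 0, 2/5],
b = (-14/3, 16/5, -26/15).
Solving gives a_0 = -2, a_1 = 24/5, a_2 = -1, so
  g(x) = -x^2 + 24*x/5 - 2.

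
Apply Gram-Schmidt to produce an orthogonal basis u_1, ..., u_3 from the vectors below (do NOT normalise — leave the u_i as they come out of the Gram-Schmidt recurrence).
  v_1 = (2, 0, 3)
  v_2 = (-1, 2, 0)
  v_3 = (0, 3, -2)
Orthogonal basis:
  u_1 = (2, 0, 3)
  u_2 = (-9/13, 2, 6/13)
  u_3 = (102/61, 51/61, -68/61)

Apply the Gram-Schmidt recurrence
  u_1 = v_1
  u_i = v_i − Σ_{j<i} ((v_i · u_j) / (u_j · u_j)) · u_j.

Step by step this gives:
  u_1 = (2, 0, 3)
  u_2 = (-9/13, 2, 6/13)
  u_3 = (102/61, 51/61, -68/61)

Orthogonality check:
  u_2 · u_1 = 0 (should be 0)
  u_3 · u_1 = 0 (should be 0)
  u_3 · u_2 = 0 (should be 0)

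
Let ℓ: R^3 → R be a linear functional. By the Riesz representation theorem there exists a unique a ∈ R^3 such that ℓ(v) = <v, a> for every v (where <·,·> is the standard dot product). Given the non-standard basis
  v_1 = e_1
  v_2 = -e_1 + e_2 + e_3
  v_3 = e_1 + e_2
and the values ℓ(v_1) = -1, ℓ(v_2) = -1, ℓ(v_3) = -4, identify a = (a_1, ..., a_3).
a = (-1, -3, 1)

Write a = (a_1, ..., a_3) in the standard basis. For each basis vector v_i, ℓ(v_i) = <v_i, a> is a linear equation in the a_j's. Collect the n equations into a matrix system V a = ℓ, where row i of V is v_i (expressed in the standard basis). Since V is invertible (lower-triangular with 1s on the diagonal, up to permutation), solve by back-substitution:
  V =
[[1, 0, 0],
 [-1, 1, 1],
 [1, 1, 0]]
  V a = (-1, -1, -4)
Solving gives a = (-1, -3, 1).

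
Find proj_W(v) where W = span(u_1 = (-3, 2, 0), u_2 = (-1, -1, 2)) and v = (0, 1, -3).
proj_W(v) = (36/77, 131/77, -186/77)

Set up U = [u_1 | ... | u_2] ∈ R^(3×2). The projector onto W = col(U) is P = U (U^T U)^(-1) U^T.
Compute U^T U =
  [13, 1]
  [1, 6],
and U^T v = (2, -7).
Solve U^T U · c = U^T v for the coefficients: c = (19/77, -93/77). The projection is proj_W(v) = U c.
Check: (v - proj_W(v)) · u_1 = 0  (should be 0).
Check: (v - proj_W(v)) · u_2 = 0  (should be 0).
Result: proj_W(v) = (36/77, 131/77, -186/77).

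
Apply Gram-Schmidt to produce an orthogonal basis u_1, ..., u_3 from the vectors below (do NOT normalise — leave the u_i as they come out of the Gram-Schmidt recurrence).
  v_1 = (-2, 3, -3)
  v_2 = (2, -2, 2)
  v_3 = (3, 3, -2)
Orthogonal basis:
  u_1 = (-2, 3, -3)
  u_2 = (6/11, 2/11, -2/11)
  u_3 = (0, 1/2, 1/2)

Apply the Gram-Schmidt recurrence
  u_1 = v_1
  u_i = v_i − Σ_{j<i} ((v_i · u_j) / (u_j · u_j)) · u_j.

Step by step this gives:
  u_1 = (-2, 3, -3)
  u_2 = (6/11, 2/11, -2/11)
  u_3 = (0, 1/2, 1/2)

Orthogonality check:
  u_2 · u_1 = 0 (should be 0)
  u_3 · u_1 = 0 (should be 0)
  u_3 · u_2 = 0 (should be 0)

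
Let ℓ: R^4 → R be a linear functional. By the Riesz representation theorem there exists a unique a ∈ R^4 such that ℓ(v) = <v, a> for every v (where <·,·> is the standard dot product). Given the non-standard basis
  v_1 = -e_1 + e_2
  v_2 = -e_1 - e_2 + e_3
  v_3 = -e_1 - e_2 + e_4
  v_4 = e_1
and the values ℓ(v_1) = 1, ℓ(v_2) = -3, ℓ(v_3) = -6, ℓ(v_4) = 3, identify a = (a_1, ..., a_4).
a = (3, 4, 4, 1)

Write a = (a_1, ..., a_4) in the standard basis. For each basis vector v_i, ℓ(v_i) = <v_i, a> is a linear equation in the a_j's. Collect the n equations into a matrix system V a = ℓ, where row i of V is v_i (expressed in the standard basis). Since V is invertible (lower-triangular with 1s on the diagonal, up to permutation), solve by back-substitution:
  V =
[[-1, 1, 0, 0],
 [-1, -1, 1, 0],
 [-1, -1, 0, 1],
 [1, 0, 0, 0]]
  V a = (1, -3, -6, 3)
Solving gives a = (3, 4, 4, 1).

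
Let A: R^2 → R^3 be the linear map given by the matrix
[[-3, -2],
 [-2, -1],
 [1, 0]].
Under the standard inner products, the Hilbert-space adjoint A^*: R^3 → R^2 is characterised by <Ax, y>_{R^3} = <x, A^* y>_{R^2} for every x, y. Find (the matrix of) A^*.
A^* = A^T =
[[-3, -2, 1],
 [-2, -1, 0]]

For real matrices with standard dot products, the defining identity <Ax, y> = <x, A^* y> gives (Ax)^T y = x^T (A^*) y, i.e. x^T A^T y = x^T (A^*) y. Since this holds for all x, y, we must have A^* = A^T. Therefore
A^* =
[[-3, -2, 1],
 [-2, -1, 0]].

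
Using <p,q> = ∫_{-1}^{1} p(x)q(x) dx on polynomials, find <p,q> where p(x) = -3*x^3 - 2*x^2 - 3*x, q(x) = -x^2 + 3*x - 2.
<p,q> = -92/15

Expand the product: p(x)·q(x) = 3*x^5 - 7*x^4 + 3*x^3 - 5*x^2 + 6*x.
∫_{-1}^{1} of each monomial x^k gives [2/(k+1) if k even, 0 if k odd]. Integrating term-by-term (or equivalently evaluating the antiderivative F(x) = x^6/2 - 7*x^5/5 + 3*x^4/4 - 5*x^3/3 + 3*x^2 at the endpoints):
  F(1) − F(−1) = 71/60 − (439/60) = -92/15.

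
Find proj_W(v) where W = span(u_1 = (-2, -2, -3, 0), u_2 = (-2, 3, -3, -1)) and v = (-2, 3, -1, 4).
proj_W(v) = (-136/171, 713/342, -68/57, -197/342)

Set up U = [u_1 | ... | u_2] ∈ R^(4×2). The projector onto W = col(U) is P = U (U^T U)^(-1) U^T.
Compute U^T U =
  [17, 7]
  [7, 23],
and U^T v = (1, 12).
Solve U^T U · c = U^T v for the coefficients: c = (-61/342, 197/342). The projection is proj_W(v) = U c.
Check: (v - proj_W(v)) · u_1 = 0  (should be 0).
Check: (v - proj_W(v)) · u_2 = 0  (should be 0).
Result: proj_W(v) = (-136/171, 713/342, -68/57, -197/342).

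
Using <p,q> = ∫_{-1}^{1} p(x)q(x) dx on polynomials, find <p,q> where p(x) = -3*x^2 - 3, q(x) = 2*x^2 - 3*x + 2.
<p,q> = -112/5

Expand the product: p(x)·q(x) = -6*x^4 + 9*x^3 - 12*x^2 + 9*x - 6.
∫_{-1}^{1} of each monomial x^k gives [2/(k+1) if k even, 0 if k odd]. Integrating term-by-term (or equivalently evaluating the antiderivative F(x) = -6*x^5/5 + 9*x^4/4 - 4*x^3 + 9*x^2/2 - 6*x at the endpoints):
  F(1) − F(−1) = -89/20 − (359/20) = -112/5.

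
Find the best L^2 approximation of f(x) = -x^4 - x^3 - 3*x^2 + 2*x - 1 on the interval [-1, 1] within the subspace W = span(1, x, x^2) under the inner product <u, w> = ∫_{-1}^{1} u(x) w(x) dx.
g(x) = -27*x^2/7 + 7*x/5 - 32/35

The best approximation g ∈ W is the orthogonal projection of f onto W. Writing g = a_0 + a_1 x + a_2 x^2, the coefficients solve the normal equations G · a = b where
  G_{ij} = <φ_i, φ_j> and b_i = <f, φ_i>, with φ_0 = 1, φ_1 = x, φ_2 = x^2.
G =
  [2, 0, 2/3]
  [0, 2/3, 0]
  [2/3, 0, 2/5],
b = (-22/5, 14/15, -226/105).
Solving gives a_0 = -32/35, a_1 = 7/5, a_2 = -27/7, so
  g(x) = -27*x^2/7 + 7*x/5 - 32/35.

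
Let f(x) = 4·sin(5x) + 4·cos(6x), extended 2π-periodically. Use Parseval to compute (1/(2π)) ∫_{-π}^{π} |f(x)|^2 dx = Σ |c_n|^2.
Σ |c_n|^2 = 16

Expand |f|^2 and use orthogonality of {sin(nx), cos(mx)} on [-π, π]:
  ∫_{-π}^{π} sin(nx)^2 dx = π, ∫ cos(mx)^2 dx = π, and cross terms integrate to 0.
So ∫_{-π}^{π} f(x)^2 dx = 4^2 · π + 4^2 · π = (16 + 16)π.
Divide by 2π: (16 + 16)/2 = 16.
By Parseval, this equals Σ |c_n|^2.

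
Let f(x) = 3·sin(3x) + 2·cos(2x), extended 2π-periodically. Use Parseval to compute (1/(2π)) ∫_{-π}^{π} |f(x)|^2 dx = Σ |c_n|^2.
Σ |c_n|^2 = 13/2

Expand |f|^2 and use orthogonality of {sin(nx), cos(mx)} on [-π, π]:
  ∫_{-π}^{π} sin(nx)^2 dx = π, ∫ cos(mx)^2 dx = π, and cross terms integrate to 0.
So ∫_{-π}^{π} f(x)^2 dx = 3^2 · π + 2^2 · π = (9 + 4)π.
Divide by 2π: (9 + 4)/2 = 13/2.
By Parseval, this equals Σ |c_n|^2.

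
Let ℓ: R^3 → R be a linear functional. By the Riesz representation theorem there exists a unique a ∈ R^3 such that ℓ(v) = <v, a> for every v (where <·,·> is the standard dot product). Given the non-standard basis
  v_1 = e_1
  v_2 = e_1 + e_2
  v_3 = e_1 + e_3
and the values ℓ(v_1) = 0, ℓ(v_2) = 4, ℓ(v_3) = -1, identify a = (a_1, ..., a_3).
a = (0, 4, -1)

Write a = (a_1, ..., a_3) in the standard basis. For each basis vector v_i, ℓ(v_i) = <v_i, a> is a linear equation in the a_j's. Collect the n equations into a matrix system V a = ℓ, where row i of V is v_i (expressed in the standard basis). Since V is invertible (lower-triangular with 1s on the diagonal, up to permutation), solve by back-substitution:
  V =
[[1, 0, 0],
 [1, 1, 0],
 [1, 0, 1]]
  V a = (0, 4, -1)
Solving gives a = (0, 4, -1).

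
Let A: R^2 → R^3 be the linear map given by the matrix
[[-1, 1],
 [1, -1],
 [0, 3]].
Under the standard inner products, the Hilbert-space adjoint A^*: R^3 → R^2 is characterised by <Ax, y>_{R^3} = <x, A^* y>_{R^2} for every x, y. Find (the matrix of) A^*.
A^* = A^T =
[[-1, 1, 0],
 [1, -1, 3]]

For real matrices with standard dot products, the defining identity <Ax, y> = <x, A^* y> gives (Ax)^T y = x^T (A^*) y, i.e. x^T A^T y = x^T (A^*) y. Since this holds for all x, y, we must have A^* = A^T. Therefore
A^* =
[[-1, 1, 0],
 [1, -1, 3]].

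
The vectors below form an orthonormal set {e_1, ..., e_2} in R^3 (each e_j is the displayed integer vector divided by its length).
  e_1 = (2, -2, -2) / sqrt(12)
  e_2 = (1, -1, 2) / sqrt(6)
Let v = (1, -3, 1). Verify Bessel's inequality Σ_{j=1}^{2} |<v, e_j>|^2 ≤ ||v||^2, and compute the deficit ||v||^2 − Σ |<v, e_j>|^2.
Σ |<v, e_j>|^2 = 9; ||v||^2 = 11; deficit = 2

Write each e_j = u_j / sqrt(<u_j, u_j>) where u_j is the displayed integer vector. Then <v, e_j> = <v, u_j> / sqrt(<u_j, u_j>), so |<v, e_j>|^2 = <v, u_j>^2 / <u_j, u_j>.
Coefficients: <v, e_1> = 6/sqrt(12), <v, e_2> = 6/sqrt(6).
Square and sum: Σ |<v, e_j>|^2 = 9.
Compute ||v||^2 = v·v = 11.
Deficit = 11 − 9 = 2 ≥ 0, confirming Bessel's inequality. (The deficit equals ||v − Σ <v,e_j> e_j||^2, the squared distance from v to span{e_j}.)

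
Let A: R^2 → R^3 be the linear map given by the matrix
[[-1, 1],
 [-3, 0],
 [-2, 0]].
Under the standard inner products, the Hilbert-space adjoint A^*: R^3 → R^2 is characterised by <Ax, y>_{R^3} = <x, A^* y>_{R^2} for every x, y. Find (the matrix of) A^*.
A^* = A^T =
[[-1, -3, -2],
 [1, 0, 0]]

For real matrices with standard dot products, the defining identity <Ax, y> = <x, A^* y> gives (Ax)^T y = x^T (A^*) y, i.e. x^T A^T y = x^T (A^*) y. Since this holds for all x, y, we must have A^* = A^T. Therefore
A^* =
[[-1, -3, -2],
 [1, 0, 0]].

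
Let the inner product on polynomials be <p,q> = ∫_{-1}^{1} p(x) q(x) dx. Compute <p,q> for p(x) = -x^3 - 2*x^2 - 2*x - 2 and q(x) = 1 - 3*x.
<p,q> = -2/15

Expand the product: p(x)·q(x) = 3*x^4 + 5*x^3 + 4*x^2 + 4*x - 2.
∫_{-1}^{1} of each monomial x^k gives [2/(k+1) if k even, 0 if k odd]. Integrating term-by-term (or equivalently evaluating the antiderivative F(x) = 3*x^5/5 + 5*x^4/4 + 4*x^3/3 + 2*x^2 - 2*x at the endpoints):
  F(1) − F(−1) = 191/60 − (199/60) = -2/15.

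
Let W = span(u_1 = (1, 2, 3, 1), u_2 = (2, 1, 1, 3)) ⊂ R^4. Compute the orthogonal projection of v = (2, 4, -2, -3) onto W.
proj_W(v) = (-13/25, 7/25, 16/25, -24/25)

Set up U = [u_1 | ... | u_2] ∈ R^(4×2). The projector onto W = col(U) is P = U (U^T U)^(-1) U^T.
Compute U^T U =
  [15, 10]
  [10, 15],
and U^T v = (1, -3).
Solve U^T U · c = U^T v for the coefficients: c = (9/25, -11/25). The projection is proj_W(v) = U c.
Check: (v - proj_W(v)) · u_1 = 0  (should be 0).
Check: (v - proj_W(v)) · u_2 = 0  (should be 0).
Result: proj_W(v) = (-13/25, 7/25, 16/25, -24/25).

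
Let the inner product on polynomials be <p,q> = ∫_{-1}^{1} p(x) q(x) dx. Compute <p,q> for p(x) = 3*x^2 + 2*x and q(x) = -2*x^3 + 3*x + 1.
<p,q> = 22/5

Expand the product: p(x)·q(x) = -6*x^5 - 4*x^4 + 9*x^3 + 9*x^2 + 2*x.
∫_{-1}^{1} of each monomial x^k gives [2/(k+1) if k even, 0 if k odd]. Integrating term-by-term (or equivalently evaluating the antiderivative F(x) = -x^6 - 4*x^5/5 + 9*x^4/4 + 3*x^3 + x^2 at the endpoints):
  F(1) − F(−1) = 89/20 − (1/20) = 22/5.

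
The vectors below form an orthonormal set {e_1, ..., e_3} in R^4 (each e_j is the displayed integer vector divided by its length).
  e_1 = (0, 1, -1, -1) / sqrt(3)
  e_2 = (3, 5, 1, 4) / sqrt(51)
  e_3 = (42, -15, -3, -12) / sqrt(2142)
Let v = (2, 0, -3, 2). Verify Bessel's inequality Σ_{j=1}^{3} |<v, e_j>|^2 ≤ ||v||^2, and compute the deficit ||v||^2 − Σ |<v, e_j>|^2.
Σ |<v, e_j>|^2 = 69/14; ||v||^2 = 17; deficit = 169/14

Write each e_j = u_j / sqrt(<u_j, u_j>) where u_j is the displayed integer vector. Then <v, e_j> = <v, u_j> / sqrt(<u_j, u_j>), so |<v, e_j>|^2 = <v, u_j>^2 / <u_j, u_j>.
Coefficients: <v, e_1> = 1/sqrt(3), <v, e_2> = 11/sqrt(51), <v, e_3> = 69/sqrt(2142).
Square and sum: Σ |<v, e_j>|^2 = 69/14.
Compute ||v||^2 = v·v = 17.
Deficit = 17 − 69/14 = 169/14 ≥ 0, confirming Bessel's inequality. (The deficit equals ||v − Σ <v,e_j> e_j||^2, the squared distance from v to span{e_j}.)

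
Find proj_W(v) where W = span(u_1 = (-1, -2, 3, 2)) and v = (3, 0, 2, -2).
proj_W(v) = (1/18, 1/9, -1/6, -1/9)

Set up U = [u_1 | ... | u_1] ∈ R^(4×1). The projector onto W = col(U) is P = U (U^T U)^(-1) U^T.
Compute U^T U =
  [18],
and U^T v = (-1).
Solve U^T U · c = U^T v for the coefficients: c = (-1/18). The projection is proj_W(v) = U c.
Check: (v - proj_W(v)) · u_1 = 0  (should be 0).
Result: proj_W(v) = (1/18, 1/9, -1/6, -1/9).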